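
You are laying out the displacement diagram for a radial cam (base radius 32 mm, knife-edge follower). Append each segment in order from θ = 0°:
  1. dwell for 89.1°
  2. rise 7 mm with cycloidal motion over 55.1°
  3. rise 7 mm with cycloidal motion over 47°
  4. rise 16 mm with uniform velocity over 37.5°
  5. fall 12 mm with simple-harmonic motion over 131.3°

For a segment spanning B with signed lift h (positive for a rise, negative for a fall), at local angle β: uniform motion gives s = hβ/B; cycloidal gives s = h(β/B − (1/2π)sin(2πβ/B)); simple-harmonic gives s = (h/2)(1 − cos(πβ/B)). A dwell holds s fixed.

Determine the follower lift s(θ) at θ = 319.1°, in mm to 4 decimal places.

seg 1 [0°–89.1°] dwell: s stays 0.0000
seg 2 [89.1°–144.2°] cycloidal, h=7: full span → s += 7 → s = 7.0000
seg 3 [144.2°–191.2°] cycloidal, h=7: full span → s += 7 → s = 14.0000
seg 4 [191.2°–228.7°] uniform, h=16: full span → s += 16 → s = 30.0000
seg 5 [228.7°–360°] simple-harmonic, h=-12: θ=319.1° here. β=90.4, B=131.3. -12/2·(1 − cos(π·0.6885)) = -9.3491 → s = 20.6509

20.6509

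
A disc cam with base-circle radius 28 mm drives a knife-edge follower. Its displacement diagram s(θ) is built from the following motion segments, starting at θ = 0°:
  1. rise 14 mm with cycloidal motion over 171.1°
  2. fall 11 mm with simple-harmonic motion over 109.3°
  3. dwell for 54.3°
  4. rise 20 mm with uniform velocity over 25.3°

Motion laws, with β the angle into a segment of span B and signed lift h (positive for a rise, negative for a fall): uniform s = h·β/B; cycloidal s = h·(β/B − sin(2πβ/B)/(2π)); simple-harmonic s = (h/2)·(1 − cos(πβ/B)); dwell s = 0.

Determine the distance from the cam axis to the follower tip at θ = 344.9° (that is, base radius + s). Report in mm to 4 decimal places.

seg 1 [0°–171.1°] cycloidal, h=14: full span → s += 14 → s = 14.0000
seg 2 [171.1°–280.4°] simple-harmonic, h=-11: full span → s += -11 → s = 3.0000
seg 3 [280.4°–334.7°] dwell: s stays 3.0000
seg 4 [334.7°–360°] uniform, h=20: θ=344.9° here. β=10.2, B=25.3. 20·10.2/25.3 = 8.0632 → s = 11.0632
radial distance = base radius + s = 28 + 11.0632 = 39.0632

39.0632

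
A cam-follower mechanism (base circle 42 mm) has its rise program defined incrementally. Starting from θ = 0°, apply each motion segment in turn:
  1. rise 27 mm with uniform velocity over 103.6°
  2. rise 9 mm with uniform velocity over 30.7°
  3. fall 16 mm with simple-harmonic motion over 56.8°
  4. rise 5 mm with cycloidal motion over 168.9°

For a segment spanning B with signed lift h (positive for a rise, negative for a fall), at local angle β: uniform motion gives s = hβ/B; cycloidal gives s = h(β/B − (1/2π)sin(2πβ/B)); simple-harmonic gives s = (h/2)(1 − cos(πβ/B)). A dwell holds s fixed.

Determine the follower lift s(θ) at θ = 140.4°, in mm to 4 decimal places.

seg 1 [0°–103.6°] uniform, h=27: full span → s += 27 → s = 27.0000
seg 2 [103.6°–134.3°] uniform, h=9: full span → s += 9 → s = 36.0000
seg 3 [134.3°–191.1°] simple-harmonic, h=-16: θ=140.4° here. β=6.1, B=56.8. -16/2·(1 − cos(π·0.1074)) = -0.4510 → s = 35.5490

35.5490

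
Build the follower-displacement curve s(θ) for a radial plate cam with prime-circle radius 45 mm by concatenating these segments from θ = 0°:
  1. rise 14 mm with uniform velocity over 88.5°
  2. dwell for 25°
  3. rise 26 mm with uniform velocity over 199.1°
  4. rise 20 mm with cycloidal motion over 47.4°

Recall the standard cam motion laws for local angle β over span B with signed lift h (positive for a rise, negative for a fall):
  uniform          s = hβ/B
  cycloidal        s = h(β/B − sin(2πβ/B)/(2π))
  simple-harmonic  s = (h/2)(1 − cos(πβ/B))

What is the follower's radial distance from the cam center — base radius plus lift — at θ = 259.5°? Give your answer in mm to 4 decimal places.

seg 1 [0°–88.5°] uniform, h=14: full span → s += 14 → s = 14.0000
seg 2 [88.5°–113.5°] dwell: s stays 14.0000
seg 3 [113.5°–312.6°] uniform, h=26: θ=259.5° here. β=146, B=199.1. 26·146/199.1 = 19.0658 → s = 33.0658
radial distance = base radius + s = 45 + 33.0658 = 78.0658

78.0658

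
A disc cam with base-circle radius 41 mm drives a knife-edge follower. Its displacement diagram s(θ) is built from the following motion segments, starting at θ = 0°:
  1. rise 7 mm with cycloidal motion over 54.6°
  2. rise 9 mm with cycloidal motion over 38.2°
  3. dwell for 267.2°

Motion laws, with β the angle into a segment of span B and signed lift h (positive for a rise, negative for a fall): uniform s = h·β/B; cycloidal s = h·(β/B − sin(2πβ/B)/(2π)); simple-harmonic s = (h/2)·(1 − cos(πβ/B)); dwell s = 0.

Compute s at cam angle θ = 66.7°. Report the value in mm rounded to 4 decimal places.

seg 1 [0°–54.6°] cycloidal, h=7: full span → s += 7 → s = 7.0000
seg 2 [54.6°–92.8°] cycloidal, h=9: θ=66.7° here. β=12.1, B=38.2. 9·(0.3168 − sin(2π·0.3168)/(2π)) = 1.5425 → s = 8.5425

8.5425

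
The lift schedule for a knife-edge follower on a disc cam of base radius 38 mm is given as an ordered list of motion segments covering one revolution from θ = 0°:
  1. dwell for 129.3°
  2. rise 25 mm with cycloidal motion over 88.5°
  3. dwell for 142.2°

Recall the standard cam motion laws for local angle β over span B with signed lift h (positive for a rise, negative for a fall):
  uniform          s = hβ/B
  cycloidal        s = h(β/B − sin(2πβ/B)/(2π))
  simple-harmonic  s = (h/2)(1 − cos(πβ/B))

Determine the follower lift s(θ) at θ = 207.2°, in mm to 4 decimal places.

seg 1 [0°–129.3°] dwell: s stays 0.0000
seg 2 [129.3°–217.8°] cycloidal, h=25: θ=207.2° here. β=77.9, B=88.5. 25·(0.8802 − sin(2π·0.8802)/(2π)) = 24.7253 → s = 24.7253

24.7253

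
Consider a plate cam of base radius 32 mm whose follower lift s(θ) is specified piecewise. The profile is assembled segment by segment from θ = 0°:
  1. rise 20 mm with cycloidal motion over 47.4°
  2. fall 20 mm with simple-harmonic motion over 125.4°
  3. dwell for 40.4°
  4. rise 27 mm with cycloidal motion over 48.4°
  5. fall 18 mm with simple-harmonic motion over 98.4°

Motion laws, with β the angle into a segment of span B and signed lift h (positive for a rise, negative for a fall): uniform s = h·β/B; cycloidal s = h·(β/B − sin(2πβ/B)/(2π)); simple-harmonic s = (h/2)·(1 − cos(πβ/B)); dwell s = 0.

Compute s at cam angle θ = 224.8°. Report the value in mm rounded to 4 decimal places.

seg 1 [0°–47.4°] cycloidal, h=20: full span → s += 20 → s = 20.0000
seg 2 [47.4°–172.8°] simple-harmonic, h=-20: full span → s += -20 → s = 0.0000
seg 3 [172.8°–213.2°] dwell: s stays 0.0000
seg 4 [213.2°–261.6°] cycloidal, h=27: θ=224.8° here. β=11.6, B=48.4. 27·(0.2397 − sin(2π·0.2397)/(2π)) = 2.1829 → s = 2.1829

2.1829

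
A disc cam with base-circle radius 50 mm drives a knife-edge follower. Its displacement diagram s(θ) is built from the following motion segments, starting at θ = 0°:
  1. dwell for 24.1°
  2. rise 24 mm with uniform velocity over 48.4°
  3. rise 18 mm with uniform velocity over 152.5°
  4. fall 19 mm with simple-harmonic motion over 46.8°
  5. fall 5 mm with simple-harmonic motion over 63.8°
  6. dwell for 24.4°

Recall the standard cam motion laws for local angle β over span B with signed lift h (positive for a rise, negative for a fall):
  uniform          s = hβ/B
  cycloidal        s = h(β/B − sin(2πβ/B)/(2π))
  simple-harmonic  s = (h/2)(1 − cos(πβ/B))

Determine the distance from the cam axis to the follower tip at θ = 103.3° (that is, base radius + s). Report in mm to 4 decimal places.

seg 1 [0°–24.1°] dwell: s stays 0.0000
seg 2 [24.1°–72.5°] uniform, h=24: full span → s += 24 → s = 24.0000
seg 3 [72.5°–225°] uniform, h=18: θ=103.3° here. β=30.8, B=152.5. 18·30.8/152.5 = 3.6354 → s = 27.6354
radial distance = base radius + s = 50 + 27.6354 = 77.6354

77.6354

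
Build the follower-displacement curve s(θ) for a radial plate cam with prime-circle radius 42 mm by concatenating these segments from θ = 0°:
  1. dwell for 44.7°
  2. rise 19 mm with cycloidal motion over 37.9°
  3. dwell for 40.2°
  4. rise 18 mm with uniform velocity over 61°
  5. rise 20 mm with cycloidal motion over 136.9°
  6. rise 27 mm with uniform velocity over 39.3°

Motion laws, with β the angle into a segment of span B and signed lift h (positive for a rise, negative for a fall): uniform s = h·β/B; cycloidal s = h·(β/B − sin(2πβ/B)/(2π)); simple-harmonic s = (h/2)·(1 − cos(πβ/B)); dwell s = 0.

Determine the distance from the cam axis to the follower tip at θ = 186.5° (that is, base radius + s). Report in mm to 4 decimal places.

seg 1 [0°–44.7°] dwell: s stays 0.0000
seg 2 [44.7°–82.6°] cycloidal, h=19: full span → s += 19 → s = 19.0000
seg 3 [82.6°–122.8°] dwell: s stays 19.0000
seg 4 [122.8°–183.8°] uniform, h=18: full span → s += 18 → s = 37.0000
seg 5 [183.8°–320.7°] cycloidal, h=20: θ=186.5° here. β=2.7, B=136.9. 20·(0.0197 − sin(2π·0.0197)/(2π)) = 0.0010 → s = 37.0010
radial distance = base radius + s = 42 + 37.0010 = 79.0010

79.0010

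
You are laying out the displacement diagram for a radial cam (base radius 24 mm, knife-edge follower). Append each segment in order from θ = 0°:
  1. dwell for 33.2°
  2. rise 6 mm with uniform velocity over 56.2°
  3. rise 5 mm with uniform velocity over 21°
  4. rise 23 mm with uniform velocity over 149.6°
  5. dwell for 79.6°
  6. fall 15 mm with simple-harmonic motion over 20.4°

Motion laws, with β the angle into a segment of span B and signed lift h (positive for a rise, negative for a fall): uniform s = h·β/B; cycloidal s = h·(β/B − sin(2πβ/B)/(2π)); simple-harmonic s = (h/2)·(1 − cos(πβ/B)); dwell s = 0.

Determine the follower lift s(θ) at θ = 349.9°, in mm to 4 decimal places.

seg 1 [0°–33.2°] dwell: s stays 0.0000
seg 2 [33.2°–89.4°] uniform, h=6: full span → s += 6 → s = 6.0000
seg 3 [89.4°–110.4°] uniform, h=5: full span → s += 5 → s = 11.0000
seg 4 [110.4°–260°] uniform, h=23: full span → s += 23 → s = 34.0000
seg 5 [260°–339.6°] dwell: s stays 34.0000
seg 6 [339.6°–360°] simple-harmonic, h=-15: θ=349.9° here. β=10.3, B=20.4. -15/2·(1 − cos(π·0.5049)) = -7.6155 → s = 26.3845

26.3845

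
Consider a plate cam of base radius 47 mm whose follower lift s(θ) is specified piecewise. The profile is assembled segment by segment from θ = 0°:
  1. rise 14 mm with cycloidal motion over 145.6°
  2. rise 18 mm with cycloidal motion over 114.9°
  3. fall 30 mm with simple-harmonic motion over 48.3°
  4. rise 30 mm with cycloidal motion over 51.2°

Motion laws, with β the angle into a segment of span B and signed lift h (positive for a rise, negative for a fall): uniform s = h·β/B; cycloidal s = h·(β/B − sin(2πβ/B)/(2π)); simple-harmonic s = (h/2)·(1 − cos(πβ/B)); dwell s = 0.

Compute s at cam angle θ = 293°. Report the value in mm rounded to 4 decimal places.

seg 1 [0°–145.6°] cycloidal, h=14: full span → s += 14 → s = 14.0000
seg 2 [145.6°–260.5°] cycloidal, h=18: full span → s += 18 → s = 32.0000
seg 3 [260.5°–308.8°] simple-harmonic, h=-30: θ=293° here. β=32.5, B=48.3. -30/2·(1 − cos(π·0.6729)) = -22.7520 → s = 9.2480

9.2480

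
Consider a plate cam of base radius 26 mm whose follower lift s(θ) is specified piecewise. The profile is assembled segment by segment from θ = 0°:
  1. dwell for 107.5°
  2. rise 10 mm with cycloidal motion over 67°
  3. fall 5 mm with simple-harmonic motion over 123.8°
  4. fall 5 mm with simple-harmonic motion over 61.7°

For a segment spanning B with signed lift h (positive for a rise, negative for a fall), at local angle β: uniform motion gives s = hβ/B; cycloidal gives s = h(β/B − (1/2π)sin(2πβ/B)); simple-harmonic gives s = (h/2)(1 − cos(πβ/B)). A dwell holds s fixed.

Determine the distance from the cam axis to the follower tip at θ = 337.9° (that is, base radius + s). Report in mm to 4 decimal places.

seg 1 [0°–107.5°] dwell: s stays 0.0000
seg 2 [107.5°–174.5°] cycloidal, h=10: full span → s += 10 → s = 10.0000
seg 3 [174.5°–298.3°] simple-harmonic, h=-5: full span → s += -5 → s = 5.0000
seg 4 [298.3°–360°] simple-harmonic, h=-5: θ=337.9° here. β=39.6, B=61.7. -5/2·(1 − cos(π·0.6418)) = -3.5773 → s = 1.4227
radial distance = base radius + s = 26 + 1.4227 = 27.4227

27.4227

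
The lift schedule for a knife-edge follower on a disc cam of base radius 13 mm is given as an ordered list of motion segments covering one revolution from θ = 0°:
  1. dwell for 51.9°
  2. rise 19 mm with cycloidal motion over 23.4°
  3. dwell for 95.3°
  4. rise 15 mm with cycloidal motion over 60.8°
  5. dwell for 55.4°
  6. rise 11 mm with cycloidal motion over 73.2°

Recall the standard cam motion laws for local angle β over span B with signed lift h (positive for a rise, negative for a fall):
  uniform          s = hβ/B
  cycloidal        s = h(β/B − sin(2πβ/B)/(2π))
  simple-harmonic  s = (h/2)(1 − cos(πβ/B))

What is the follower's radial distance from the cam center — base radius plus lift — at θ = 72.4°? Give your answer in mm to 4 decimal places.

seg 1 [0°–51.9°] dwell: s stays 0.0000
seg 2 [51.9°–75.3°] cycloidal, h=19: θ=72.4° here. β=20.5, B=23.4. 19·(0.8761 − sin(2π·0.8761)/(2π)) = 18.7691 → s = 18.7691
radial distance = base radius + s = 13 + 18.7691 = 31.7691

31.7691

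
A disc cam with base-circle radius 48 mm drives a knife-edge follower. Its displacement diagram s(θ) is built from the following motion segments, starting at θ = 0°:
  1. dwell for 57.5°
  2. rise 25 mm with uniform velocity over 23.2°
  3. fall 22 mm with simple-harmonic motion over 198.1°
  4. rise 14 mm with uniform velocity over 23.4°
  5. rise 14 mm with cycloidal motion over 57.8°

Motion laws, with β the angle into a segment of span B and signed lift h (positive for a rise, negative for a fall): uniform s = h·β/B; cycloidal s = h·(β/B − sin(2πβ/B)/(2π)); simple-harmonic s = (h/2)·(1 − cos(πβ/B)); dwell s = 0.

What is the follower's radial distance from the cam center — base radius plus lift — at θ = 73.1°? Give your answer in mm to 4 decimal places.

seg 1 [0°–57.5°] dwell: s stays 0.0000
seg 2 [57.5°–80.7°] uniform, h=25: θ=73.1° here. β=15.6, B=23.2. 25·15.6/23.2 = 16.8103 → s = 16.8103
radial distance = base radius + s = 48 + 16.8103 = 64.8103

64.8103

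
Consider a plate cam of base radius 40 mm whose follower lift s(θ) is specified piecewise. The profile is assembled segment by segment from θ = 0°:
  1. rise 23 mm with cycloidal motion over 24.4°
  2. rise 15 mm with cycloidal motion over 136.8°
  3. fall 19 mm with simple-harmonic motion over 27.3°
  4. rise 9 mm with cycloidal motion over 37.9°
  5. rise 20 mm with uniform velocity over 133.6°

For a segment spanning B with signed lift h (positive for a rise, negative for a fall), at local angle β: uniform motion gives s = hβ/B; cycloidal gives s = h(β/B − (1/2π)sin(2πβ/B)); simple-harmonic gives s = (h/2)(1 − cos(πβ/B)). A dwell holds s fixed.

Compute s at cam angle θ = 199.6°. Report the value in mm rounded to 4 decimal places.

seg 1 [0°–24.4°] cycloidal, h=23: full span → s += 23 → s = 23.0000
seg 2 [24.4°–161.2°] cycloidal, h=15: full span → s += 15 → s = 38.0000
seg 3 [161.2°–188.5°] simple-harmonic, h=-19: full span → s += -19 → s = 19.0000
seg 4 [188.5°–226.4°] cycloidal, h=9: θ=199.6° here. β=11.1, B=37.9. 9·(0.2929 − sin(2π·0.2929)/(2π)) = 1.2552 → s = 20.2552

20.2552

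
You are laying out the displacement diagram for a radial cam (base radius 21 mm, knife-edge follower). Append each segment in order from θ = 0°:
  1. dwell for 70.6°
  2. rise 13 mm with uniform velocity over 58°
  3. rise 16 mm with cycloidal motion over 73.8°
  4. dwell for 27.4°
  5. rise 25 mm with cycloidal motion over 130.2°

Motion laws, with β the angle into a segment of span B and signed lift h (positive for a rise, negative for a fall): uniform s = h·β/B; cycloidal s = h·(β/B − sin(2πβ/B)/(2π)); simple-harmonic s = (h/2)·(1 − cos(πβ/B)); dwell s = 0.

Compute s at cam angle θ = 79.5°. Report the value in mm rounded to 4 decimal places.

seg 1 [0°–70.6°] dwell: s stays 0.0000
seg 2 [70.6°–128.6°] uniform, h=13: θ=79.5° here. β=8.9, B=58. 13·8.9/58 = 1.9948 → s = 1.9948

1.9948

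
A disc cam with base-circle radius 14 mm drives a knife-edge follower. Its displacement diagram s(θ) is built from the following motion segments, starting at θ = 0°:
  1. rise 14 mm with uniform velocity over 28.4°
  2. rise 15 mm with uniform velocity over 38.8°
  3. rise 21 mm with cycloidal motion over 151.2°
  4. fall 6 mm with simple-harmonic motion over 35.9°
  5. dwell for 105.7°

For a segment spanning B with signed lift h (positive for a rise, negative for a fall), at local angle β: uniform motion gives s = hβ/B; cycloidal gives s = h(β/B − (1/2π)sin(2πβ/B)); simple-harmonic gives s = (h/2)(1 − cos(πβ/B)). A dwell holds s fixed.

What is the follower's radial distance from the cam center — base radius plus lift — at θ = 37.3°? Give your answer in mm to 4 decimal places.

seg 1 [0°–28.4°] uniform, h=14: full span → s += 14 → s = 14.0000
seg 2 [28.4°–67.2°] uniform, h=15: θ=37.3° here. β=8.9, B=38.8. 15·8.9/38.8 = 3.4407 → s = 17.4407
radial distance = base radius + s = 14 + 17.4407 = 31.4407

31.4407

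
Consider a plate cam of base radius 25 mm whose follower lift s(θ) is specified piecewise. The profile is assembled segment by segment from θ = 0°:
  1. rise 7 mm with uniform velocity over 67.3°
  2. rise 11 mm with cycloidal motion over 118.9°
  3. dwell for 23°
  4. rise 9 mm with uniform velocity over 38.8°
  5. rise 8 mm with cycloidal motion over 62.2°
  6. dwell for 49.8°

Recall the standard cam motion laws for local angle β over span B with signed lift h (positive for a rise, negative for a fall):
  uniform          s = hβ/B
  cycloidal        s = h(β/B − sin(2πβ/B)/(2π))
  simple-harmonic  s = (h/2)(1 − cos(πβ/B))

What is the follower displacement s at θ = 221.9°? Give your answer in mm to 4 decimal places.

seg 1 [0°–67.3°] uniform, h=7: full span → s += 7 → s = 7.0000
seg 2 [67.3°–186.2°] cycloidal, h=11: full span → s += 11 → s = 18.0000
seg 3 [186.2°–209.2°] dwell: s stays 18.0000
seg 4 [209.2°–248°] uniform, h=9: θ=221.9° here. β=12.7, B=38.8. 9·12.7/38.8 = 2.9459 → s = 20.9459

20.9459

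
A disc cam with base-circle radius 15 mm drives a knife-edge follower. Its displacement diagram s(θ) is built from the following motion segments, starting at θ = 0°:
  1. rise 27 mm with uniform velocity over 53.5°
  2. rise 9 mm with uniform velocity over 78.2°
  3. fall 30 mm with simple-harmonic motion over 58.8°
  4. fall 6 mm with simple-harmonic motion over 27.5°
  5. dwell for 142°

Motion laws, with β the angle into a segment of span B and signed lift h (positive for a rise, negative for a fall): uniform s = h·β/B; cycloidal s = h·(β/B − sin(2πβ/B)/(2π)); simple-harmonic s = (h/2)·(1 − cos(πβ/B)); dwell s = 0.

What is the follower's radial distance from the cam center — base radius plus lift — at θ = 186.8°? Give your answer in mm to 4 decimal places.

seg 1 [0°–53.5°] uniform, h=27: full span → s += 27 → s = 27.0000
seg 2 [53.5°–131.7°] uniform, h=9: full span → s += 9 → s = 36.0000
seg 3 [131.7°–190.5°] simple-harmonic, h=-30: θ=186.8° here. β=55.1, B=58.8. -30/2·(1 − cos(π·0.9371)) = -29.7079 → s = 6.2921
radial distance = base radius + s = 15 + 6.2921 = 21.2921

21.2921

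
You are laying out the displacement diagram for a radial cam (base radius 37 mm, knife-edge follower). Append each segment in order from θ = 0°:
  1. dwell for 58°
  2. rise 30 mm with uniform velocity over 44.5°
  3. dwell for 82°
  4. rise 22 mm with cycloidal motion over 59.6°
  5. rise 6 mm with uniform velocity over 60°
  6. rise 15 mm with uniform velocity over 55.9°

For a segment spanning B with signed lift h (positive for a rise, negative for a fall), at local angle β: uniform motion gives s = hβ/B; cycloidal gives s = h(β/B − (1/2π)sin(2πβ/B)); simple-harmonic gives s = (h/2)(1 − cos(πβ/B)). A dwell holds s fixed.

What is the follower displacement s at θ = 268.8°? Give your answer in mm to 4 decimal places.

seg 1 [0°–58°] dwell: s stays 0.0000
seg 2 [58°–102.5°] uniform, h=30: full span → s += 30 → s = 30.0000
seg 3 [102.5°–184.5°] dwell: s stays 30.0000
seg 4 [184.5°–244.1°] cycloidal, h=22: full span → s += 22 → s = 52.0000
seg 5 [244.1°–304.1°] uniform, h=6: θ=268.8° here. β=24.7, B=60. 6·24.7/60 = 2.4700 → s = 54.4700

54.4700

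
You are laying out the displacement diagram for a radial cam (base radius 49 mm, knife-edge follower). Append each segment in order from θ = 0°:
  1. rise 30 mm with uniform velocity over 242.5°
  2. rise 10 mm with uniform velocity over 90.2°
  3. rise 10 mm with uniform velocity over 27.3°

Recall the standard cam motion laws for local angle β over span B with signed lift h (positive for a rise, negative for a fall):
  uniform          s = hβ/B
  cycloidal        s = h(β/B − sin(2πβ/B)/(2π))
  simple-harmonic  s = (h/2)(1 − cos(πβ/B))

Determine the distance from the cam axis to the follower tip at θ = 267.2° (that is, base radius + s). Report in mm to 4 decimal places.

seg 1 [0°–242.5°] uniform, h=30: full span → s += 30 → s = 30.0000
seg 2 [242.5°–332.7°] uniform, h=10: θ=267.2° here. β=24.7, B=90.2. 10·24.7/90.2 = 2.7384 → s = 32.7384
radial distance = base radius + s = 49 + 32.7384 = 81.7384

81.7384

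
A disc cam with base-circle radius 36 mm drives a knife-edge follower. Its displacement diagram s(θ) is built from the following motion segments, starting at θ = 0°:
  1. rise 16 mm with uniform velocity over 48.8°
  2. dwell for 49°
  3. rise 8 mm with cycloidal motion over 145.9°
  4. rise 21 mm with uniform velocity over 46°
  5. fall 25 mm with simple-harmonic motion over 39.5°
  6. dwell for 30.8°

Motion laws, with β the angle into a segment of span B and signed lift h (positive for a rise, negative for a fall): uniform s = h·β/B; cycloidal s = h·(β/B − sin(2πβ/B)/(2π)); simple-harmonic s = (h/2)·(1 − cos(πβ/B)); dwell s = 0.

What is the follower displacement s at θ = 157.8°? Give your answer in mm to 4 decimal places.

seg 1 [0°–48.8°] uniform, h=16: full span → s += 16 → s = 16.0000
seg 2 [48.8°–97.8°] dwell: s stays 16.0000
seg 3 [97.8°–243.7°] cycloidal, h=8: θ=157.8° here. β=60, B=145.9. 8·(0.4112 − sin(2π·0.4112)/(2π)) = 2.6161 → s = 18.6161

18.6161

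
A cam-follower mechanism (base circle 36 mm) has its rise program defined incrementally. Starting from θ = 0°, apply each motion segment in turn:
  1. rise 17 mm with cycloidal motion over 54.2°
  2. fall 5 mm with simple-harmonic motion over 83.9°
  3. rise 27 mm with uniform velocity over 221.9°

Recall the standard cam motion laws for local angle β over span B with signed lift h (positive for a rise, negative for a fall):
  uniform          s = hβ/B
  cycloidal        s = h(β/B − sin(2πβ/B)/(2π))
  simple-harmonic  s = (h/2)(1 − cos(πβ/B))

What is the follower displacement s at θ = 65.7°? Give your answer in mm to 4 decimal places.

seg 1 [0°–54.2°] cycloidal, h=17: full span → s += 17 → s = 17.0000
seg 2 [54.2°–138.1°] simple-harmonic, h=-5: θ=65.7° here. β=11.5, B=83.9. -5/2·(1 − cos(π·0.1371)) = -0.2282 → s = 16.7718

16.7718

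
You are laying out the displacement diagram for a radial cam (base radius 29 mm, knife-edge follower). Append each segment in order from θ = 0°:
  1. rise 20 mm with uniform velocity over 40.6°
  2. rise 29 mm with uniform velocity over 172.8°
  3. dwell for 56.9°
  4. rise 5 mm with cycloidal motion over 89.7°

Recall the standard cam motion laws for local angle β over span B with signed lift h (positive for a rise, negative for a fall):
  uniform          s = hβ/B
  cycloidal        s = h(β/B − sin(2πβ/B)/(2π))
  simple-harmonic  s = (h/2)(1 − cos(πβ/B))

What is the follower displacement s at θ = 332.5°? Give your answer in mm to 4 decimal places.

seg 1 [0°–40.6°] uniform, h=20: full span → s += 20 → s = 20.0000
seg 2 [40.6°–213.4°] uniform, h=29: full span → s += 29 → s = 49.0000
seg 3 [213.4°–270.3°] dwell: s stays 49.0000
seg 4 [270.3°–360°] cycloidal, h=5: θ=332.5° here. β=62.2, B=89.7. 5·(0.6934 − sin(2π·0.6934)/(2π)) = 4.2131 → s = 53.2131

53.2131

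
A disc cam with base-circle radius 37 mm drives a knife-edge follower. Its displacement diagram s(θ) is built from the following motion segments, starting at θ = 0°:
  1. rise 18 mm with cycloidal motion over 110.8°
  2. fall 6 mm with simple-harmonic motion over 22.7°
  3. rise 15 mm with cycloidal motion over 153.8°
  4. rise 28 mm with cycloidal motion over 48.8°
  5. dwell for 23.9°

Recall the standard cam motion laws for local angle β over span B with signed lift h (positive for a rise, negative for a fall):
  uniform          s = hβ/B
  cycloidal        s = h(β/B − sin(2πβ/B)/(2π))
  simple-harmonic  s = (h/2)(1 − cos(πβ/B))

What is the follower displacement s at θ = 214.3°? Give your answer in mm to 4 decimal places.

seg 1 [0°–110.8°] cycloidal, h=18: full span → s += 18 → s = 18.0000
seg 2 [110.8°–133.5°] simple-harmonic, h=-6: full span → s += -6 → s = 12.0000
seg 3 [133.5°–287.3°] cycloidal, h=15: θ=214.3° here. β=80.8, B=153.8. 15·(0.5254 − sin(2π·0.5254)/(2π)) = 8.2591 → s = 20.2591

20.2591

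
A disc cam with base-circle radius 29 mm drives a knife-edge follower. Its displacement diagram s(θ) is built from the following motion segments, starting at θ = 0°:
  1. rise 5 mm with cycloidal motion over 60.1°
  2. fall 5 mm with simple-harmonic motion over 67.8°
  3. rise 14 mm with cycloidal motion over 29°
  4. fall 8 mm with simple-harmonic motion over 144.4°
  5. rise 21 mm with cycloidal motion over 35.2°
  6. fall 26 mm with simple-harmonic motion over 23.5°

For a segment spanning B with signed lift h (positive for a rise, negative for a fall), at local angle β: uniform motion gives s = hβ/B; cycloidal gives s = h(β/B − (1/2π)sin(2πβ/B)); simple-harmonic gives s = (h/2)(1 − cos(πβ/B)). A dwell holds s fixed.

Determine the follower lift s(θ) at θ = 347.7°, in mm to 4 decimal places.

seg 1 [0°–60.1°] cycloidal, h=5: full span → s += 5 → s = 5.0000
seg 2 [60.1°–127.9°] simple-harmonic, h=-5: full span → s += -5 → s = 0.0000
seg 3 [127.9°–156.9°] cycloidal, h=14: full span → s += 14 → s = 14.0000
seg 4 [156.9°–301.3°] simple-harmonic, h=-8: full span → s += -8 → s = 6.0000
seg 5 [301.3°–336.5°] cycloidal, h=21: full span → s += 21 → s = 27.0000
seg 6 [336.5°–360°] simple-harmonic, h=-26: θ=347.7° here. β=11.2, B=23.5. -26/2·(1 − cos(π·0.4766)) = -12.0450 → s = 14.9550

14.9550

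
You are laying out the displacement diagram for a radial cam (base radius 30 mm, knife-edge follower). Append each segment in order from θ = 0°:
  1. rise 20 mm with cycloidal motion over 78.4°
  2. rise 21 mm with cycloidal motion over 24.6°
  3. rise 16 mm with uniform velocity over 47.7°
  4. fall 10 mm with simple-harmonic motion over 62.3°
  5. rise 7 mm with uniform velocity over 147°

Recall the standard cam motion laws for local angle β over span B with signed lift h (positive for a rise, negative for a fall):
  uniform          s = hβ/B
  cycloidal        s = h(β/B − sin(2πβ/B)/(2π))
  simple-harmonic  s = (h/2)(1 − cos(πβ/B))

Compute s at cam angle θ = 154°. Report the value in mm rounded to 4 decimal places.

seg 1 [0°–78.4°] cycloidal, h=20: full span → s += 20 → s = 20.0000
seg 2 [78.4°–103°] cycloidal, h=21: full span → s += 21 → s = 41.0000
seg 3 [103°–150.7°] uniform, h=16: full span → s += 16 → s = 57.0000
seg 4 [150.7°–213°] simple-harmonic, h=-10: θ=154° here. β=3.3, B=62.3. -10/2·(1 − cos(π·0.0530)) = -0.0691 → s = 56.9309

56.9309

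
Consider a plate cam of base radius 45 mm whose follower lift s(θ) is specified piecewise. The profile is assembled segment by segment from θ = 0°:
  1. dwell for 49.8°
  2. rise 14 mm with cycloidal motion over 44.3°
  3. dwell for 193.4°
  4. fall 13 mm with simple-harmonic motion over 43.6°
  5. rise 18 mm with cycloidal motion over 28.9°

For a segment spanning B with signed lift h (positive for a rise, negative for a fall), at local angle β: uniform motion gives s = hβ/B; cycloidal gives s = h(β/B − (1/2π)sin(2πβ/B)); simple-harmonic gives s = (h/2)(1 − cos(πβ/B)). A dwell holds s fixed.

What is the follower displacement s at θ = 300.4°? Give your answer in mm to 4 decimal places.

seg 1 [0°–49.8°] dwell: s stays 0.0000
seg 2 [49.8°–94.1°] cycloidal, h=14: full span → s += 14 → s = 14.0000
seg 3 [94.1°–287.5°] dwell: s stays 14.0000
seg 4 [287.5°–331.1°] simple-harmonic, h=-13: θ=300.4° here. β=12.9, B=43.6. -13/2·(1 − cos(π·0.2959)) = -2.6115 → s = 11.3885

11.3885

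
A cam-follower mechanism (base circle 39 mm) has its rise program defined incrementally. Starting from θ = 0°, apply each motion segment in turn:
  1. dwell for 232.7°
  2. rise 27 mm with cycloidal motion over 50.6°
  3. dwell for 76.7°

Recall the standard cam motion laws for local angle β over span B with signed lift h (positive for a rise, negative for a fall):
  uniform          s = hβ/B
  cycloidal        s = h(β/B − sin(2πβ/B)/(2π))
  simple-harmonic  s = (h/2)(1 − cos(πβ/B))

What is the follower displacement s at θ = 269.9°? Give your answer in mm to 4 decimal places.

seg 1 [0°–232.7°] dwell: s stays 0.0000
seg 2 [232.7°–283.3°] cycloidal, h=27: θ=269.9° here. β=37.2, B=50.6. 27·(0.7352 − sin(2π·0.7352)/(2π)) = 24.1284 → s = 24.1284

24.1284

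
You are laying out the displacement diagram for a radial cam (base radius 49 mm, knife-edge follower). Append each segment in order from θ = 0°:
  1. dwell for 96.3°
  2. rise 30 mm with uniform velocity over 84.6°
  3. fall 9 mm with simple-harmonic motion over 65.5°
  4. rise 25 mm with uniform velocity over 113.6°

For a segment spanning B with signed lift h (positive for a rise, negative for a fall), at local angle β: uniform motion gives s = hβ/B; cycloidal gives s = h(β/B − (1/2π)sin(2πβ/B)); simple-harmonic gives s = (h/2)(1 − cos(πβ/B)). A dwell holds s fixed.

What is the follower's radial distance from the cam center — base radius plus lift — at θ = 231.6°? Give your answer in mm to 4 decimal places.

seg 1 [0°–96.3°] dwell: s stays 0.0000
seg 2 [96.3°–180.9°] uniform, h=30: full span → s += 30 → s = 30.0000
seg 3 [180.9°–246.4°] simple-harmonic, h=-9: θ=231.6° here. β=50.7, B=65.5. -9/2·(1 − cos(π·0.7740)) = -7.9131 → s = 22.0869
radial distance = base radius + s = 49 + 22.0869 = 71.0869

71.0869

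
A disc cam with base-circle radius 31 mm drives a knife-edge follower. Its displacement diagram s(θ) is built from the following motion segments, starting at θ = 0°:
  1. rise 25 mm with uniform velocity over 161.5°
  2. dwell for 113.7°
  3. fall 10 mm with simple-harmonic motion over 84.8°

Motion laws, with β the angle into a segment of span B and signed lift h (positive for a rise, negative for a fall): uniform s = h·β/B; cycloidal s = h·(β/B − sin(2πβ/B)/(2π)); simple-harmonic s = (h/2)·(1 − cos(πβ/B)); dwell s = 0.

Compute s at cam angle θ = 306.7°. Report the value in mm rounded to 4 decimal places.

seg 1 [0°–161.5°] uniform, h=25: full span → s += 25 → s = 25.0000
seg 2 [161.5°–275.2°] dwell: s stays 25.0000
seg 3 [275.2°–360°] simple-harmonic, h=-10: θ=306.7° here. β=31.5, B=84.8. -10/2·(1 − cos(π·0.3715)) = -3.0354 → s = 21.9646

21.9646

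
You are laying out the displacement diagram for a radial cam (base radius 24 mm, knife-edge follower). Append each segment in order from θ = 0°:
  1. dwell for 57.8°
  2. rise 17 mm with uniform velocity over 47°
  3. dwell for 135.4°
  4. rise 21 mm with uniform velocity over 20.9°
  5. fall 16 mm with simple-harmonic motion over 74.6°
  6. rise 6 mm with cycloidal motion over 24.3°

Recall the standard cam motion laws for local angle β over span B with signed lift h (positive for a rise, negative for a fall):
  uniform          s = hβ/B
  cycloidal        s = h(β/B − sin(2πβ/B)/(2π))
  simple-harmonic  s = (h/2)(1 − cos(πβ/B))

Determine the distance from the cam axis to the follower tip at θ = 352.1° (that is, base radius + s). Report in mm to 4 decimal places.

seg 1 [0°–57.8°] dwell: s stays 0.0000
seg 2 [57.8°–104.8°] uniform, h=17: full span → s += 17 → s = 17.0000
seg 3 [104.8°–240.2°] dwell: s stays 17.0000
seg 4 [240.2°–261.1°] uniform, h=21: full span → s += 21 → s = 38.0000
seg 5 [261.1°–335.7°] simple-harmonic, h=-16: full span → s += -16 → s = 22.0000
seg 6 [335.7°–360°] cycloidal, h=6: θ=352.1° here. β=16.4, B=24.3. 6·(0.6749 − sin(2π·0.6749)/(2π)) = 4.9000 → s = 26.9000
radial distance = base radius + s = 24 + 26.9000 = 50.9000

50.9000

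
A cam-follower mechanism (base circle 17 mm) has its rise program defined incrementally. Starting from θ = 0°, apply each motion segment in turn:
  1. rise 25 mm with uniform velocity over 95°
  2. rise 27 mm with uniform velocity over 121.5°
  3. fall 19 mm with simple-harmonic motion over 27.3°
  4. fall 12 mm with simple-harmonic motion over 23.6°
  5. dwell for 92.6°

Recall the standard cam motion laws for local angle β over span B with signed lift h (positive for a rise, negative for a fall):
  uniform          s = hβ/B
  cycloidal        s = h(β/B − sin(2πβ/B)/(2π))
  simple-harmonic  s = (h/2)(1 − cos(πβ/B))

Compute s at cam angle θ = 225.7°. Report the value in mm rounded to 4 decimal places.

seg 1 [0°–95°] uniform, h=25: full span → s += 25 → s = 25.0000
seg 2 [95°–216.5°] uniform, h=27: full span → s += 27 → s = 52.0000
seg 3 [216.5°–243.8°] simple-harmonic, h=-19: θ=225.7° here. β=9.2, B=27.3. -19/2·(1 − cos(π·0.3370)) = -4.8450 → s = 47.1550

47.1550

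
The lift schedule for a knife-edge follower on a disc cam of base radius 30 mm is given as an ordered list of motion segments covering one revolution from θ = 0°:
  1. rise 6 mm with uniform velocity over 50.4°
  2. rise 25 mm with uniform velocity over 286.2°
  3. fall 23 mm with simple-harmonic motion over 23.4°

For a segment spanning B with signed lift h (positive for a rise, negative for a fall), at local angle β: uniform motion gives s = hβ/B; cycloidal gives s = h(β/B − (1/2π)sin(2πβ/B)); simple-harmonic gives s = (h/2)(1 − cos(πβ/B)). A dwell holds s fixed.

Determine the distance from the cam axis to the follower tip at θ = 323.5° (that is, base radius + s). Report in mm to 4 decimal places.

seg 1 [0°–50.4°] uniform, h=6: full span → s += 6 → s = 6.0000
seg 2 [50.4°–336.6°] uniform, h=25: θ=323.5° here. β=273.1, B=286.2. 25·273.1/286.2 = 23.8557 → s = 29.8557
radial distance = base radius + s = 30 + 29.8557 = 59.8557

59.8557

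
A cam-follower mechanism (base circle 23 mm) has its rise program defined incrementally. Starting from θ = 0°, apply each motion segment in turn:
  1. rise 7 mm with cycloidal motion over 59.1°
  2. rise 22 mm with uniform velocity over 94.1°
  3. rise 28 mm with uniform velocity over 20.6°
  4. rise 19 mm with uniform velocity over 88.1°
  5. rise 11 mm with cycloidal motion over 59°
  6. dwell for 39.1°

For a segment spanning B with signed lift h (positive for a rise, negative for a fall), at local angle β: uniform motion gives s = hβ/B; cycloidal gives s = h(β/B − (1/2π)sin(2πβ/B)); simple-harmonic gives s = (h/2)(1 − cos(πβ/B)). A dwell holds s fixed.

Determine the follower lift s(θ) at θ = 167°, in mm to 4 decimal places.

seg 1 [0°–59.1°] cycloidal, h=7: full span → s += 7 → s = 7.0000
seg 2 [59.1°–153.2°] uniform, h=22: full span → s += 22 → s = 29.0000
seg 3 [153.2°–173.8°] uniform, h=28: θ=167° here. β=13.8, B=20.6. 28·13.8/20.6 = 18.7573 → s = 47.7573

47.7573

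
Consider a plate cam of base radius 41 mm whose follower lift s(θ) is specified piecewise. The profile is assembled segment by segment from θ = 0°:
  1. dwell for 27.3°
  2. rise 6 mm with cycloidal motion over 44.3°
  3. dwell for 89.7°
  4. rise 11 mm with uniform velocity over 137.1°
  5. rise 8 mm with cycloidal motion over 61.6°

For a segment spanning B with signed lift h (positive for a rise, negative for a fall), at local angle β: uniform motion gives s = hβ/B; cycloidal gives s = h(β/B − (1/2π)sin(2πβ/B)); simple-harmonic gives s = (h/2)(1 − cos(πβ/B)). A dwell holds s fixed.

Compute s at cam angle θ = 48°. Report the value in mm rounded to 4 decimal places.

seg 1 [0°–27.3°] dwell: s stays 0.0000
seg 2 [27.3°–71.6°] cycloidal, h=6: θ=48° here. β=20.7, B=44.3. 6·(0.4673 − sin(2π·0.4673)/(2π)) = 2.6086 → s = 2.6086

2.6086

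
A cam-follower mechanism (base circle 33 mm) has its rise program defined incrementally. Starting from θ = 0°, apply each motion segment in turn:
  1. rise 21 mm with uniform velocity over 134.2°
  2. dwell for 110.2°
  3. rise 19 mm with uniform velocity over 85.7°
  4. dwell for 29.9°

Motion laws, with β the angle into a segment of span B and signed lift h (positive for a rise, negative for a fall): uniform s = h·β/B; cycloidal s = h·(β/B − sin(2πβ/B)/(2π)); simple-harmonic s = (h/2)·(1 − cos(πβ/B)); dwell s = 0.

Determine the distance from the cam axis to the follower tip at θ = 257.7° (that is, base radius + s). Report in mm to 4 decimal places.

seg 1 [0°–134.2°] uniform, h=21: full span → s += 21 → s = 21.0000
seg 2 [134.2°–244.4°] dwell: s stays 21.0000
seg 3 [244.4°–330.1°] uniform, h=19: θ=257.7° here. β=13.3, B=85.7. 19·13.3/85.7 = 2.9487 → s = 23.9487
radial distance = base radius + s = 33 + 23.9487 = 56.9487

56.9487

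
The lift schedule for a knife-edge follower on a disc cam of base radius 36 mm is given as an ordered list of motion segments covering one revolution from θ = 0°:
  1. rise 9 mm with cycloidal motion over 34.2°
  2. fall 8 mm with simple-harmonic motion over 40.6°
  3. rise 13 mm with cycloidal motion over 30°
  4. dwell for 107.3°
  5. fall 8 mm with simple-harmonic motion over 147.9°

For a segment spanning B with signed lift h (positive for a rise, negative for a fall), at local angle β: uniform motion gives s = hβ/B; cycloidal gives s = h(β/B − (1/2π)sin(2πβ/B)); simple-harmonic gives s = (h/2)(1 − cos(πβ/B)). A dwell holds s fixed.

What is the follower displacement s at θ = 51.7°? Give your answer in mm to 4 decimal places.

seg 1 [0°–34.2°] cycloidal, h=9: full span → s += 9 → s = 9.0000
seg 2 [34.2°–74.8°] simple-harmonic, h=-8: θ=51.7° here. β=17.5, B=40.6. -8/2·(1 − cos(π·0.4310)) = -3.1401 → s = 5.8599

5.8599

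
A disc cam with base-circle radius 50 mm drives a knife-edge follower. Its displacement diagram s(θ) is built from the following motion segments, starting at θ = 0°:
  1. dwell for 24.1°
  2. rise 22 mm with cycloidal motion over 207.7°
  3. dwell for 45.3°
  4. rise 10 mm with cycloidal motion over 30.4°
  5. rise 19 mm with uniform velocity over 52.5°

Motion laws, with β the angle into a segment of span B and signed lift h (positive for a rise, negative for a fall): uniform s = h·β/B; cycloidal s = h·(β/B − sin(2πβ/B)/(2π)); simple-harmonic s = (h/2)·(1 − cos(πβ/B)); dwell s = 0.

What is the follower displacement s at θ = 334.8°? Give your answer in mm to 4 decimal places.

seg 1 [0°–24.1°] dwell: s stays 0.0000
seg 2 [24.1°–231.8°] cycloidal, h=22: full span → s += 22 → s = 22.0000
seg 3 [231.8°–277.1°] dwell: s stays 22.0000
seg 4 [277.1°–307.5°] cycloidal, h=10: full span → s += 10 → s = 32.0000
seg 5 [307.5°–360°] uniform, h=19: θ=334.8° here. β=27.3, B=52.5. 19·27.3/52.5 = 9.8800 → s = 41.8800

41.8800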